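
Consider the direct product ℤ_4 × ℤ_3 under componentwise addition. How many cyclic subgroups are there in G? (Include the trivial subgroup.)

A cyclic subgroup of order d is generated by each of its φ(d) elements of order d, so the cyclic subgroups of order d number (#elements of order d)/φ(d).
Cyclic subgroups by order — order 1: 1; order 2: 1; order 3: 1; order 4: 1; order 6: 1; order 12: 1.
Total: 6.

6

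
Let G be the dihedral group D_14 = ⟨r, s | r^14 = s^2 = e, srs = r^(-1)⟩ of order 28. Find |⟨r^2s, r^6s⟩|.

|⟨r^2s⟩| = 2 and |⟨r^6s⟩| = 2, so |H| is a multiple of lcm(2, 2) = 2 and divides |G| = 28.
Closing under the operation: H = {e, r^2, r^4, r^6, r^8, r^10, r^12, s, r^2s, r^4s, r^6s, r^8s, r^10s, r^12s}, so |H| = 14.

14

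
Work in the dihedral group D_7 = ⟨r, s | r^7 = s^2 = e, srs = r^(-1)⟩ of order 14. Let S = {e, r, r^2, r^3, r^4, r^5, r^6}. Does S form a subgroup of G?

Yes

|S| = 7 divides |G| = 14, consistent with Lagrange.
S contains the identity, every element's inverse is in S, and S is closed under ·: it is a subgroup.
In fact S = ⟨r^4⟩.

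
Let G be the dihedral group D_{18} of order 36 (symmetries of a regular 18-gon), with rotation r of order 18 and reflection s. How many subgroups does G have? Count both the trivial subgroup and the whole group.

45

|G| = 36, so by Lagrange every subgroup order divides 36. Divisors: 1, 2, 3, 4, 6, 9, 12, 18, 36.
Subgroups by order — order 1: 1; order 2: 19; order 3: 1; order 4: 9; order 6: 7; order 9: 1; order 12: 3; order 18: 3; order 36: 1.
Total: 1 + 19 + 1 + 9 + 7 + 1 + 3 + 3 + 1 = 45.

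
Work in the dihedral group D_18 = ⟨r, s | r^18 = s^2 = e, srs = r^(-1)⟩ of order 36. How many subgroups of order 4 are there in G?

9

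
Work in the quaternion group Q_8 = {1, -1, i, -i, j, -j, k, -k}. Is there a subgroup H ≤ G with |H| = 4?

Yes

4 | 8. A subgroup of order 4 is {1, -1, i, -i}.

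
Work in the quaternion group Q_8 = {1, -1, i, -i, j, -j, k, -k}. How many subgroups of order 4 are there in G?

|G| = 8 and 4 | 8, so subgroups of order 4 are possible by Lagrange.
The subgroups of order 4 are: {1, -1, i, -i}; {1, -1, j, -j}; {1, -1, k, -k}.
So G has 3 subgroups of order 4.

3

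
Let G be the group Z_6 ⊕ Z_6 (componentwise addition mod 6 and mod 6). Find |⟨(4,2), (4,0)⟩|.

9

|⟨(4,2)⟩| = 3 and |⟨(4,0)⟩| = 3, so |H| is a multiple of lcm(3, 3) = 3 and divides |G| = 36.
Closing under the operation: H = {(0,0), (0,2), (0,4), (2,0), (2,2), (2,4), (4,0), (4,2), (4,4)}, so |H| = 9.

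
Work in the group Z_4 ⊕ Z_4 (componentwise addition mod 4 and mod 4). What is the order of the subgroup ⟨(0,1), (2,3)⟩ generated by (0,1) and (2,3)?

8

|⟨(0,1)⟩| = 4 and |⟨(2,3)⟩| = 4, so |H| is a multiple of lcm(4, 4) = 4 and divides |G| = 16.
Closing under the operation: H = {(0,0), (0,1), (0,2), (0,3), (2,0), (2,1), (2,2), (2,3)}, so |H| = 8.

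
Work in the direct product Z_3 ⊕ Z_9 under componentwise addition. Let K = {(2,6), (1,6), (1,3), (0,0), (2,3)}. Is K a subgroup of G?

No

|K| = 5 does not divide |G| = 27, so by Lagrange K is not a subgroup.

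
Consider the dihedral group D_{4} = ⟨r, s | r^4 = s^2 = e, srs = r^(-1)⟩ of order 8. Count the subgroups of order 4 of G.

|G| = 8 and 4 | 8, so subgroups of order 4 are possible by Lagrange.
The subgroups of order 4 are: {e, r, r^2, r^3}; {e, r^2, s, r^2s}; {e, r^2, rs, r^3s}.
So G has 3 subgroups of order 4.

3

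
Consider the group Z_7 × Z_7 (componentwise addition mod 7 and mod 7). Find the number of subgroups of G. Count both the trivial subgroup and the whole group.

10

|G| = 49, so by Lagrange every subgroup order divides 49. Divisors: 1, 7, 49.
Subgroups by order — order 1: 1; order 7: 8; order 49: 1.
Total: 1 + 8 + 1 = 10.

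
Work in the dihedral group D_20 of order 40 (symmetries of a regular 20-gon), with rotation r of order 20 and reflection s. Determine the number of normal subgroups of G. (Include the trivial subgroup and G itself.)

9

G has 48 subgroups. Checking conjugation-invariance by order — order 1: 1/1 normal; order 2: 1/21 normal; order 4: 1/11 normal; order 5: 1/1 normal; order 8: 0/5 normal; order 10: 1/5 normal; order 20: 3/3 normal; order 40: 1/1 normal.
Total normal subgroups: 9.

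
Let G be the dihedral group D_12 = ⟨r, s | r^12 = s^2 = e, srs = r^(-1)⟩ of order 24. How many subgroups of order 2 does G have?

|G| = 24 and 2 | 24, so subgroups of order 2 are possible by Lagrange.
The subgroups of order 2 are: {e, r^10s}; {e, r^11s}; {e, r^2s}; {e, r^3s}; … (13 in all).
So G has 13 subgroups of order 2.

13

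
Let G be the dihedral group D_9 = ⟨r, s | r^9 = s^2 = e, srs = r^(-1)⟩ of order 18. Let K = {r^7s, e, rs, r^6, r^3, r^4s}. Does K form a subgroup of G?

|K| = 6 divides |G| = 18, consistent with Lagrange.
K contains the identity, every element's inverse is in K, and K is closed under ·: it is a subgroup.

Yes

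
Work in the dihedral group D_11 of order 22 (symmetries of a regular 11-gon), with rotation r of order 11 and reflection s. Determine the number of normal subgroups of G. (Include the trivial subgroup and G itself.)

G has 14 subgroups. Checking conjugation-invariance by order — order 1: 1/1 normal; order 2: 0/11 normal; order 11: 1/1 normal; order 22: 1/1 normal.
Total normal subgroups: 3.

3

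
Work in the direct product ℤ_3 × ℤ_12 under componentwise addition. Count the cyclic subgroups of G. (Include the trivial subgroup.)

Each element a generates a cyclic subgroup ⟨a⟩; distinct elements may generate the same one (a cyclic group of order d has φ(d) generators).
Cyclic subgroups by order — order 1: 1; order 2: 1; order 3: 4; order 4: 1; order 6: 4; order 12: 4.
Total: 15.

15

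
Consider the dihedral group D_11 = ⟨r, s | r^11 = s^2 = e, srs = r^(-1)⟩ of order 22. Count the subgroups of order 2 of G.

11

|G| = 22 and 2 | 22, so subgroups of order 2 are possible by Lagrange.
The subgroups of order 2 are: {e, r^10s}; {e, r^2s}; {e, r^3s}; {e, r^4s}; … (11 in all).
So G has 11 subgroups of order 2.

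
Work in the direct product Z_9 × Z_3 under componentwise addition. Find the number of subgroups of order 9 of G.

4

|G| = 27 and 9 | 27, so subgroups of order 9 are possible by Lagrange.
The subgroups of order 9 are: {(0,0), (0,1), (0,2), (3,0), (3,1), (3,2), (6,0), (6,1), (6,2)}; {(0,0), (1,0), (2,0), (3,0), (4,0), (5,0), (6,0), (7,0), (8,0)}; {(0,0), (1,1), (2,2), (3,0), (4,1), (5,2), (6,0), (7,1), (8,2)}; {(0,0), (1,2), (2,1), (3,0), (4,2), (5,1), (6,0), (7,2), (8,1)}.
So G has 4 subgroups of order 9.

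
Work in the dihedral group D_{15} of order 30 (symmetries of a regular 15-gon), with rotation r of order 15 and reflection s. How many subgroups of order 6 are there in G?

5

|G| = 30 and 6 | 30, so subgroups of order 6 are possible by Lagrange.
The subgroups of order 6 are: {e, r^5, r^10, s, r^5s, r^10s}; {e, r^5, r^10, rs, r^6s, r^11s}; {e, r^5, r^10, r^2s, r^7s, r^12s}; {e, r^5, r^10, r^3s, r^8s, r^13s}; … (5 in all).
So G has 5 subgroups of order 6.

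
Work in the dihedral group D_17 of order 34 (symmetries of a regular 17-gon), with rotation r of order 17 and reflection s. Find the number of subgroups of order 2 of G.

17

|G| = 34 and 2 | 34, so subgroups of order 2 are possible by Lagrange.
The subgroups of order 2 are: {e, r^10s}; {e, r^11s}; {e, r^12s}; {e, r^13s}; … (17 in all).
So G has 17 subgroups of order 2.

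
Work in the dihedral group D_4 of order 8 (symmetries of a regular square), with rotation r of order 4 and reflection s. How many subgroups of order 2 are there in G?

|G| = 8 and 2 | 8, so subgroups of order 2 are possible by Lagrange.
The subgroups of order 2 are: {e, r^2}; {e, r^2s}; {e, r^3s}; {e, rs}; … (5 in all).
So G has 5 subgroups of order 2.

5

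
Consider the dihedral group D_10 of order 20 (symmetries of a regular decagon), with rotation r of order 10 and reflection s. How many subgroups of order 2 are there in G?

11

|G| = 20 and 2 | 20, so subgroups of order 2 are possible by Lagrange.
The subgroups of order 2 are: {e, r^2s}; {e, r^3s}; {e, r^4s}; {e, r^5}; … (11 in all).
So G has 11 subgroups of order 2.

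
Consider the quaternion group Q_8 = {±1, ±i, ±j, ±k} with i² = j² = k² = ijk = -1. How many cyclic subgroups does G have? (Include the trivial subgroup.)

Each element a generates a cyclic subgroup ⟨a⟩; distinct elements may generate the same one (a cyclic group of order d has φ(d) generators).
Cyclic subgroups by order — order 1: 1; order 2: 1; order 4: 3.
Total: 5.

5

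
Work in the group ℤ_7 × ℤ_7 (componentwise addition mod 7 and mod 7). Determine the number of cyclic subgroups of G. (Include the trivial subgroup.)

Group the elements of G by the cyclic subgroup they generate; each cyclic subgroup of order d accounts for φ(d) elements.
Cyclic subgroups by order — order 1: 1; order 7: 8.
Total: 9.

9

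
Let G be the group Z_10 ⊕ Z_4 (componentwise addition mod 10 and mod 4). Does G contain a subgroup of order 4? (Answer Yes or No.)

4 | 40. A subgroup of order 4 is {(0,0), (0,1), (0,2), (0,3)}.

Yes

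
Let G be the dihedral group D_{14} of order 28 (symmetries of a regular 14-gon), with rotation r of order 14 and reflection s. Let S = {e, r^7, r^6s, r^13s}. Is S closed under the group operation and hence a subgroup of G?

|S| = 4 divides |G| = 28, consistent with Lagrange.
S contains the identity, every element's inverse is in S, and S is closed under ·: it is a subgroup.

Yes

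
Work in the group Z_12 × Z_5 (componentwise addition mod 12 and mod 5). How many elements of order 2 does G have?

1

An element (a,b) has order lcm(ord(a), ord(b)); count pairs with lcm equal to 2.
Enumerating gives 1 such elements.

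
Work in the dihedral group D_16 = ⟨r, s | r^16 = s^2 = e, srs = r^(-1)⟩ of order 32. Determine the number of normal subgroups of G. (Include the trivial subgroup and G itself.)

G has 36 subgroups. Checking conjugation-invariance by order — order 1: 1/1 normal; order 2: 1/17 normal; order 4: 1/9 normal; order 8: 1/5 normal; order 16: 3/3 normal; order 32: 1/1 normal.
Total normal subgroups: 8.

8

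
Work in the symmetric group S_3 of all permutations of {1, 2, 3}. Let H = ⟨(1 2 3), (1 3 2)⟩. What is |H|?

|⟨(1 2 3)⟩| = 3 and |⟨(1 3 2)⟩| = 3, so |H| is a multiple of lcm(3, 3) = 3 and divides |G| = 6.
Closing under the operation: H = {e, (1 2 3), (1 3 2)}, so |H| = 3.

3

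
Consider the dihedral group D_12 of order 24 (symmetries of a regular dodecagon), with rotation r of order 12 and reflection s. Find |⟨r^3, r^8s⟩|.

8

|⟨r^3⟩| = 4 and |⟨r^8s⟩| = 2, so |H| is a multiple of lcm(4, 2) = 4 and divides |G| = 24.
Closing under the operation: H = {e, r^3, r^6, r^9, r^2s, r^5s, r^8s, r^11s}, so |H| = 8.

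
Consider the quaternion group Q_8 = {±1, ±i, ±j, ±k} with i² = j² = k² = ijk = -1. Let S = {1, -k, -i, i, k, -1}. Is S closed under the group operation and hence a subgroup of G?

|S| = 6 does not divide |G| = 8, so by Lagrange S is not a subgroup.

No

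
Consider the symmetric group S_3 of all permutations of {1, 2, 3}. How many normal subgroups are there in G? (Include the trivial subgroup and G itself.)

3

G has 6 subgroups. Checking conjugation-invariance by order — order 1: 1/1 normal; order 2: 0/3 normal; order 3: 1/1 normal; order 6: 1/1 normal.
Total normal subgroups: 3.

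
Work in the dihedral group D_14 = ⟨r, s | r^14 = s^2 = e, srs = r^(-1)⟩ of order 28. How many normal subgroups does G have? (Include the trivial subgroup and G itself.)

7

G has 28 subgroups. Checking conjugation-invariance by order — order 1: 1/1 normal; order 2: 1/15 normal; order 4: 0/7 normal; order 7: 1/1 normal; order 14: 3/3 normal; order 28: 1/1 normal.
Total normal subgroups: 7.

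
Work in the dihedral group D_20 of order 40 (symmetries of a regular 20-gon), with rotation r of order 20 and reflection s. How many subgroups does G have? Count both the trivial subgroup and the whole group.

|G| = 40, so by Lagrange every subgroup order divides 40. Divisors: 1, 2, 4, 5, 8, 10, 20, 40.
Subgroups by order — order 1: 1; order 2: 21; order 4: 11; order 5: 1; order 8: 5; order 10: 5; order 20: 3; order 40: 1.
Total: 1 + 21 + 11 + 1 + 5 + 5 + 3 + 1 = 48.

48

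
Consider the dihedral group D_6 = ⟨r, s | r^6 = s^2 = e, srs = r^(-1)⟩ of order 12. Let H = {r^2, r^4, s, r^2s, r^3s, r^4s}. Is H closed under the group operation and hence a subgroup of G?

No

The identity e ∉ H, so H is not a subgroup.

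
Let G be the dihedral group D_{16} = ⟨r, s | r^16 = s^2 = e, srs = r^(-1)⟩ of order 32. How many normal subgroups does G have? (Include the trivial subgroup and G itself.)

8

G has 36 subgroups. Checking conjugation-invariance by order — order 1: 1/1 normal; order 2: 1/17 normal; order 4: 1/9 normal; order 8: 1/5 normal; order 16: 3/3 normal; order 32: 1/1 normal.
Total normal subgroups: 8.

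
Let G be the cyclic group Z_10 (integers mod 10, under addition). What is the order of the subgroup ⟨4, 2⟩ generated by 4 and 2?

|⟨4⟩| = 5 and |⟨2⟩| = 5, so |H| is a multiple of lcm(5, 5) = 5 and divides |G| = 10.
Closing under the operation: H = {0, 2, 4, 6, 8}, so |H| = 5.

5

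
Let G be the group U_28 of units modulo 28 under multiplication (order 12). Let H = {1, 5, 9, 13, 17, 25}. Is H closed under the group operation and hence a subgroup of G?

|H| = 6 divides |G| = 12, consistent with Lagrange.
H contains the identity, every element's inverse is in H, and H is closed under ·: it is a subgroup.
In fact H = ⟨17⟩.

Yes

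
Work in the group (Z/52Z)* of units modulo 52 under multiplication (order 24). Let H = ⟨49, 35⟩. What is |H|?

12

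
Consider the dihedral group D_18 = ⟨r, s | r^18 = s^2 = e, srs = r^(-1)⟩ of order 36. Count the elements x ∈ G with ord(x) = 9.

The elements of order 9 are: r^2, r^4, r^8, r^10, r^14, r^16.
That's 6.

6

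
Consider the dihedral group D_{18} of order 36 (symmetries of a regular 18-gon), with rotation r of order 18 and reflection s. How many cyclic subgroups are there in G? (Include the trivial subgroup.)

24

Each element a generates a cyclic subgroup ⟨a⟩; distinct elements may generate the same one (a cyclic group of order d has φ(d) generators).
Cyclic subgroups by order — order 1: 1; order 2: 19; order 3: 1; order 6: 1; order 9: 1; order 18: 1.
Total: 24.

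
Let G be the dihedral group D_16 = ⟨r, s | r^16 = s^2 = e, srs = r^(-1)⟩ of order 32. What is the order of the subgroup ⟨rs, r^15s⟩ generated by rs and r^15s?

16

|⟨rs⟩| = 2 and |⟨r^15s⟩| = 2, so |H| is a multiple of lcm(2, 2) = 2 and divides |G| = 32.
Closing under the operation: H = {e, r^2, r^4, r^6, r^8, r^10, r^12, r^14, rs, r^3s, r^5s, r^7s, r^9s, r^11s, r^13s, r^15s}, so |H| = 16.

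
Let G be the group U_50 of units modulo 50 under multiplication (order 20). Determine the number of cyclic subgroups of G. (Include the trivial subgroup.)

6

A cyclic subgroup of order d is generated by each of its φ(d) elements of order d, so the cyclic subgroups of order d number (#elements of order d)/φ(d).
Cyclic subgroups by order — order 1: 1; order 2: 1; order 4: 1; order 5: 1; order 10: 1; order 20: 1.
Total: 6.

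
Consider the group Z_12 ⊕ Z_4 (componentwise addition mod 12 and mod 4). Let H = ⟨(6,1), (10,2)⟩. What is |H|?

|⟨(6,1)⟩| = 4 and |⟨(10,2)⟩| = 6, so |H| is a multiple of lcm(4, 6) = 12 and divides |G| = 48.
Closing under the operation: H = {(0,0), (0,1), (0,2), (0,3), (2,0), (2,1), (2,2), (2,3), (4,0), (4,1), (4,2), (4,3), (6,0), (6,1), (6,2), (6,3), (8,0), (8,1), (8,2), (8,3), (10,0), (10,1), (10,2), (10,3)}, so |H| = 24.

24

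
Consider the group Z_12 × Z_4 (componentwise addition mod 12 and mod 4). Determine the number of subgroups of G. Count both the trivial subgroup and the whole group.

30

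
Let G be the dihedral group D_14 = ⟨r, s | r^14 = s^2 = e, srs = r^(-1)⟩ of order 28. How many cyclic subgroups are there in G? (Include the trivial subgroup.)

18

A cyclic subgroup of order d is generated by each of its φ(d) elements of order d, so the cyclic subgroups of order d number (#elements of order d)/φ(d).
Cyclic subgroups by order — order 1: 1; order 2: 15; order 7: 1; order 14: 1.
Total: 18.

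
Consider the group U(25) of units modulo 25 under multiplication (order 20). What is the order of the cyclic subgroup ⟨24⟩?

2

Compute successive powers of 24 mod 25: 24, 1; 24^2 ≡ 1 (mod 25).
So |⟨24⟩| = 2.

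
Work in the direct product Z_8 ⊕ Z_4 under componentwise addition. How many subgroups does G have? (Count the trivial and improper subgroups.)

|G| = 32, so by Lagrange every subgroup order divides 32. Divisors: 1, 2, 4, 8, 16, 32.
Subgroups by order — order 1: 1; order 2: 3; order 4: 7; order 8: 7; order 16: 3; order 32: 1.
Total: 1 + 3 + 7 + 7 + 3 + 1 = 22.

22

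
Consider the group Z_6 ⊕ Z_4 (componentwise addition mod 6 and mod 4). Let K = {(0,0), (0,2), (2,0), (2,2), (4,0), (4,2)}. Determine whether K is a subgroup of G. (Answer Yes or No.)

Yes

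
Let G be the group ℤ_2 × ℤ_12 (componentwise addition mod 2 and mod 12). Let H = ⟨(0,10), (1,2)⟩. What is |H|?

|⟨(0,10)⟩| = 6 and |⟨(1,2)⟩| = 6, so |H| is a multiple of lcm(6, 6) = 6 and divides |G| = 24.
Closing under the operation: H = {(0,0), (0,2), (0,4), (0,6), (0,8), (0,10), (1,0), (1,2), (1,4), (1,6), (1,8), (1,10)}, so |H| = 12.

12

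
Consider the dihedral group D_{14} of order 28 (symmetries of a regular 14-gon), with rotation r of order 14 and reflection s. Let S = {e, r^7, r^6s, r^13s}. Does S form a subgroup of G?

|S| = 4 divides |G| = 28, consistent with Lagrange.
S contains the identity, every element's inverse is in S, and S is closed under ·: it is a subgroup.

Yes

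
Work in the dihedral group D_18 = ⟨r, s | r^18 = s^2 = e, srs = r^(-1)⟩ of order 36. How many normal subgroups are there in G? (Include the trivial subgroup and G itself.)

G has 45 subgroups. Checking conjugation-invariance by order — order 1: 1/1 normal; order 2: 1/19 normal; order 3: 1/1 normal; order 4: 0/9 normal; order 6: 1/7 normal; order 9: 1/1 normal; order 12: 0/3 normal; order 18: 3/3 normal; order 36: 1/1 normal.
Total normal subgroups: 9.

9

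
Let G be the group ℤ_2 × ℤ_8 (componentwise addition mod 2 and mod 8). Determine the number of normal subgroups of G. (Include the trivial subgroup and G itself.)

11

G is abelian, so every subgroup is normal.
G has 11 subgroups in total, hence 11 normal subgroups.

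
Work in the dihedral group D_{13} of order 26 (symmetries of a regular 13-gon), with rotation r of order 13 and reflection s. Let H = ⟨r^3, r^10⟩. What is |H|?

13

|⟨r^3⟩| = 13 and |⟨r^10⟩| = 13, so |H| is a multiple of lcm(13, 13) = 13 and divides |G| = 26.
Closing under the operation: H = {e, r, r^2, r^3, r^4, r^5, r^6, r^7, r^8, r^9, r^10, r^11, r^12}, so |H| = 13.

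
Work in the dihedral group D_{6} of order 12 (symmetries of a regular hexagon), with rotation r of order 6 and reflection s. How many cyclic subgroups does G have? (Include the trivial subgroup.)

Each element a generates a cyclic subgroup ⟨a⟩; distinct elements may generate the same one (a cyclic group of order d has φ(d) generators).
Cyclic subgroups by order — order 1: 1; order 2: 7; order 3: 1; order 6: 1.
Total: 10.

10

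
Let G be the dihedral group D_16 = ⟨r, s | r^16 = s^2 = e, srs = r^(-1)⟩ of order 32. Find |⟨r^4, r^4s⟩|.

8

|⟨r^4⟩| = 4 and |⟨r^4s⟩| = 2, so |H| is a multiple of lcm(4, 2) = 4 and divides |G| = 32.
Closing under the operation: H = {e, r^4, r^8, r^12, s, r^4s, r^8s, r^12s}, so |H| = 8.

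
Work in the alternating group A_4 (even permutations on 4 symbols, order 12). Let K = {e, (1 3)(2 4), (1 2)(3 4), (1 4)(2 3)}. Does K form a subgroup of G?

Yes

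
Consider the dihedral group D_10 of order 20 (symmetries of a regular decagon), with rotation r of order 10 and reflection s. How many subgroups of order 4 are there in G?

|G| = 20 and 4 | 20, so subgroups of order 4 are possible by Lagrange.
The subgroups of order 4 are: {e, r^5, r^2s, r^7s}; {e, r^5, r^3s, r^8s}; {e, r^5, r^4s, r^9s}; {e, r^5, s, r^5s}; … (5 in all).
So G has 5 subgroups of order 4.

5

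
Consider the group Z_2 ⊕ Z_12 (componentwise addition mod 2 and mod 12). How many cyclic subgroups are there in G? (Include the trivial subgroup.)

12

A cyclic subgroup of order d is generated by each of its φ(d) elements of order d, so the cyclic subgroups of order d number (#elements of order d)/φ(d).
Cyclic subgroups by order — order 1: 1; order 2: 3; order 3: 1; order 4: 2; order 6: 3; order 12: 2.
Total: 12.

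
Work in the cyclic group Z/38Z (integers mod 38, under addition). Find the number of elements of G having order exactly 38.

In a cyclic group of order 38, the number of elements of order d (for d | 38) is φ(d).
φ(38) = 18.

18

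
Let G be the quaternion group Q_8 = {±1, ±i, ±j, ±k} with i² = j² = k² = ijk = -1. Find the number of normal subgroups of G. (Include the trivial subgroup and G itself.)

6

G has 6 subgroups. Checking conjugation-invariance by order — order 1: 1/1 normal; order 2: 1/1 normal; order 4: 3/3 normal; order 8: 1/1 normal.
Total normal subgroups: 6.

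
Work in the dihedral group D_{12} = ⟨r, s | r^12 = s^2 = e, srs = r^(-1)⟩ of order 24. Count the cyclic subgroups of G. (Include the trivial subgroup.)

18

Each element a generates a cyclic subgroup ⟨a⟩; distinct elements may generate the same one (a cyclic group of order d has φ(d) generators).
Cyclic subgroups by order — order 1: 1; order 2: 13; order 3: 1; order 4: 1; order 6: 1; order 12: 1.
Total: 18.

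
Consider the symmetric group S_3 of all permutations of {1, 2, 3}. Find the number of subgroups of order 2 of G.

3

|G| = 6 and 2 | 6, so subgroups of order 2 are possible by Lagrange.
The subgroups of order 2 are: {e, (1 2)}; {e, (1 3)}; {e, (2 3)}.
So G has 3 subgroups of order 2.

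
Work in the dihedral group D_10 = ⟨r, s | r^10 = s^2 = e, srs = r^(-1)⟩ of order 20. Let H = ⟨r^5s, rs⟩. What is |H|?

10

|⟨r^5s⟩| = 2 and |⟨rs⟩| = 2, so |H| is a multiple of lcm(2, 2) = 2 and divides |G| = 20.
Closing under the operation: H = {e, r^2, r^4, r^6, r^8, rs, r^3s, r^5s, r^7s, r^9s}, so |H| = 10.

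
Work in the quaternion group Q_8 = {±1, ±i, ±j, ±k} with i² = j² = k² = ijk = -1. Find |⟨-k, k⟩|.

4

|⟨-k⟩| = 4 and |⟨k⟩| = 4, so |H| is a multiple of lcm(4, 4) = 4 and divides |G| = 8.
Closing under the operation: H = {1, -1, k, -k}, so |H| = 4.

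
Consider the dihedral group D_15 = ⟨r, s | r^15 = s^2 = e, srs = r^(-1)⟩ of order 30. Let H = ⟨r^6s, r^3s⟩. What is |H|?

|⟨r^6s⟩| = 2 and |⟨r^3s⟩| = 2, so |H| is a multiple of lcm(2, 2) = 2 and divides |G| = 30.
Closing under the operation: H = {e, r^3, r^6, r^9, r^12, s, r^3s, r^6s, r^9s, r^12s}, so |H| = 10.

10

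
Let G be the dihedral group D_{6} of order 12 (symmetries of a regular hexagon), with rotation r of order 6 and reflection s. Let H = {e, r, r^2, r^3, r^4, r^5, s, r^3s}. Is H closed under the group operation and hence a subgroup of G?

No

|H| = 8 does not divide |G| = 12, so by Lagrange H is not a subgroup.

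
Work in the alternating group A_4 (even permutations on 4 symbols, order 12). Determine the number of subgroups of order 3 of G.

|G| = 12 and 3 | 12, so subgroups of order 3 are possible by Lagrange.
The subgroups of order 3 are: {e, (1 2 3), (1 3 2)}; {e, (1 2 4), (1 4 2)}; {e, (1 3 4), (1 4 3)}; {e, (2 3 4), (2 4 3)}.
So G has 4 subgroups of order 3.

4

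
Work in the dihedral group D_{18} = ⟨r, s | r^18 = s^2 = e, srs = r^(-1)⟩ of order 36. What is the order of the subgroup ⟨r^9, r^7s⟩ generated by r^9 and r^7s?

4

|⟨r^9⟩| = 2 and |⟨r^7s⟩| = 2, so |H| is a multiple of lcm(2, 2) = 2 and divides |G| = 36.
Closing under the operation: H = {e, r^9, r^7s, r^16s}, so |H| = 4.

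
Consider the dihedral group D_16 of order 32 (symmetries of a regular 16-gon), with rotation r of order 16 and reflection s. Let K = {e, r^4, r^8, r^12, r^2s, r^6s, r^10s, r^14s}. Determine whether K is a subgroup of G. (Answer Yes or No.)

Yes

|K| = 8 divides |G| = 32, consistent with Lagrange.
K contains the identity, every element's inverse is in K, and K is closed under ·: it is a subgroup.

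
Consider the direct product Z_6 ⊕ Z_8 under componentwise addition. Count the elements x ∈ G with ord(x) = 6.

An element (a,b) has order lcm(ord(a), ord(b)); count pairs with lcm equal to 6.
Enumerating gives 6 such elements.

6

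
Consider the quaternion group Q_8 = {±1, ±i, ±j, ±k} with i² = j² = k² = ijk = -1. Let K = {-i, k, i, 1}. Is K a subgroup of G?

k ∈ K but its inverse -k ∉ K, so K is not a subgroup.

No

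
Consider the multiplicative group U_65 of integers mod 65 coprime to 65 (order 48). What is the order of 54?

12

Compute successive powers of 54 mod 65: 54, 56, 34, 16, 19, 51, 24, 61, …; 54^12 ≡ 1 (mod 65).
So |⟨54⟩| = 12.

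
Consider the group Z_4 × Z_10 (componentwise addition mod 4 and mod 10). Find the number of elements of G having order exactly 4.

An element (a,b) has order lcm(ord(a), ord(b)); count pairs with lcm equal to 4.
Enumerating gives 4 such elements.

4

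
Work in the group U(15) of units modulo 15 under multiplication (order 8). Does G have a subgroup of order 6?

No

6 does not divide |G| = 8, so by Lagrange no subgroup of order 6 exists.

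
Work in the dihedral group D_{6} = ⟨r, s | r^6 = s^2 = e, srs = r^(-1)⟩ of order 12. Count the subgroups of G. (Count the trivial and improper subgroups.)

|G| = 12, so by Lagrange every subgroup order divides 12. Divisors: 1, 2, 3, 4, 6, 12.
Subgroups by order — order 1: 1; order 2: 7; order 3: 1; order 4: 3; order 6: 3; order 12: 1.
Total: 1 + 7 + 1 + 3 + 3 + 1 = 16.

16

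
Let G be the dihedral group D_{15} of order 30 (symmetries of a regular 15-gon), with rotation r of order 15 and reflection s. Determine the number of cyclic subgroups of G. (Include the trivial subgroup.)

19

A cyclic subgroup of order d is generated by each of its φ(d) elements of order d, so the cyclic subgroups of order d number (#elements of order d)/φ(d).
Cyclic subgroups by order — order 1: 1; order 2: 15; order 3: 1; order 5: 1; order 15: 1.
Total: 19.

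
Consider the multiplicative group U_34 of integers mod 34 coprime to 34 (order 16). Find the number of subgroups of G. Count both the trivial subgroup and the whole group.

5

|G| = 16, so by Lagrange every subgroup order divides 16. Divisors: 1, 2, 4, 8, 16.
Subgroups by order — order 1: 1; order 2: 1; order 4: 1; order 8: 1; order 16: 1.
Total: 1 + 1 + 1 + 1 + 1 = 5.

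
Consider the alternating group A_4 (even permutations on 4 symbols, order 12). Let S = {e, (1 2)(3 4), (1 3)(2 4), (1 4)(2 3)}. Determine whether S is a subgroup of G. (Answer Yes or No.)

Yes

|S| = 4 divides |G| = 12, consistent with Lagrange.
S contains the identity, every element's inverse is in S, and S is closed under ∘: it is a subgroup.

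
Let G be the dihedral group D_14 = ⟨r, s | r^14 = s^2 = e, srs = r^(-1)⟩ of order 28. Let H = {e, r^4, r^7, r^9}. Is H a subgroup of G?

r^9 ∈ H but its inverse r^5 ∉ H, so H is not a subgroup.

No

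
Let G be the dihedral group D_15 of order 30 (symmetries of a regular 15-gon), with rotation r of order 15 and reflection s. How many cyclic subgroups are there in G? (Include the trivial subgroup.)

19

Group the elements of G by the cyclic subgroup they generate; each cyclic subgroup of order d accounts for φ(d) elements.
Cyclic subgroups by order — order 1: 1; order 2: 15; order 3: 1; order 5: 1; order 15: 1.
Total: 19.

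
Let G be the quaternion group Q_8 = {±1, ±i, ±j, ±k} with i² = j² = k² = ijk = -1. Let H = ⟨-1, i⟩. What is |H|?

4

|⟨-1⟩| = 2 and |⟨i⟩| = 4, so |H| is a multiple of lcm(2, 4) = 4 and divides |G| = 8.
Closing under the operation: H = {1, -1, i, -i}, so |H| = 4.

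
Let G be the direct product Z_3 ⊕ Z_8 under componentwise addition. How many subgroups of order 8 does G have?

|G| = 24 and 8 | 24, so subgroups of order 8 are possible by Lagrange.
The subgroups of order 8 are: {(0,0), (0,1), (0,2), (0,3), (0,4), (0,5), (0,6), (0,7)}.
So G has 1 subgroup of order 8.

1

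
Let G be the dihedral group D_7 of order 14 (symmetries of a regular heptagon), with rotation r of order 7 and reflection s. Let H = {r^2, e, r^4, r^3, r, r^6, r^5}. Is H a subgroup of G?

Yes

|H| = 7 divides |G| = 14, consistent with Lagrange.
H contains the identity, every element's inverse is in H, and H is closed under ·: it is a subgroup.
In fact H = ⟨r^4⟩.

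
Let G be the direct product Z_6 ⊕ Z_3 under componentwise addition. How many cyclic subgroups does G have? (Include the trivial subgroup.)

10

A cyclic subgroup of order d is generated by each of its φ(d) elements of order d, so the cyclic subgroups of order d number (#elements of order d)/φ(d).
Cyclic subgroups by order — order 1: 1; order 2: 1; order 3: 4; order 6: 4.
Total: 10.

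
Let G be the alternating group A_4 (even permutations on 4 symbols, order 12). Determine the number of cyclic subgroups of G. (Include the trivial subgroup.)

A cyclic subgroup of order d is generated by each of its φ(d) elements of order d, so the cyclic subgroups of order d number (#elements of order d)/φ(d).
Cyclic subgroups by order — order 1: 1; order 2: 3; order 3: 4.
Total: 8.

8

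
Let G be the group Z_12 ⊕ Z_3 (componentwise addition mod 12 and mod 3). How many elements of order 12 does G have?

An element (a,b) has order lcm(ord(a), ord(b)); count pairs with lcm equal to 12.
Enumerating gives 16 such elements.

16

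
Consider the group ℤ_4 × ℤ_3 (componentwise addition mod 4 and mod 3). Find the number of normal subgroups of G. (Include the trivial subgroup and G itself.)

G is abelian, so every subgroup is normal.
G has 6 subgroups in total, hence 6 normal subgroups.

6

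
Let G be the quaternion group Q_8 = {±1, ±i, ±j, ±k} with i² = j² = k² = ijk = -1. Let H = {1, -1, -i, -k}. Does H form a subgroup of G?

-k ∈ H but its inverse k ∉ H, so H is not a subgroup.

No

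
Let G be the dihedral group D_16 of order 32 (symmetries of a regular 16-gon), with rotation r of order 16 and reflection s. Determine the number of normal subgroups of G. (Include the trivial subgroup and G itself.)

G has 36 subgroups. Checking conjugation-invariance by order — order 1: 1/1 normal; order 2: 1/17 normal; order 4: 1/9 normal; order 8: 1/5 normal; order 16: 3/3 normal; order 32: 1/1 normal.
Total normal subgroups: 8.

8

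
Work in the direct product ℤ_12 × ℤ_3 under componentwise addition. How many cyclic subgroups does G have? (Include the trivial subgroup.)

15

A cyclic subgroup of order d is generated by each of its φ(d) elements of order d, so the cyclic subgroups of order d number (#elements of order d)/φ(d).
Cyclic subgroups by order — order 1: 1; order 2: 1; order 3: 4; order 4: 1; order 6: 4; order 12: 4.
Total: 15.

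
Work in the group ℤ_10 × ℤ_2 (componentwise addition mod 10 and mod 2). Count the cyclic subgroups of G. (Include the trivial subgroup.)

8

A cyclic subgroup of order d is generated by each of its φ(d) elements of order d, so the cyclic subgroups of order d number (#elements of order d)/φ(d).
Cyclic subgroups by order — order 1: 1; order 2: 3; order 5: 1; order 10: 3.
Total: 8.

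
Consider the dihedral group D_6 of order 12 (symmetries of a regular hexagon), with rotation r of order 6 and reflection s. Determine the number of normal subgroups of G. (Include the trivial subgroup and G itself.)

G has 16 subgroups. Checking conjugation-invariance by order — order 1: 1/1 normal; order 2: 1/7 normal; order 3: 1/1 normal; order 4: 0/3 normal; order 6: 3/3 normal; order 12: 1/1 normal.
Total normal subgroups: 7.

7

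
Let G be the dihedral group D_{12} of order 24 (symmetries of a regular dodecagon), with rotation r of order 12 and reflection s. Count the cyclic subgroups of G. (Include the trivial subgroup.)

18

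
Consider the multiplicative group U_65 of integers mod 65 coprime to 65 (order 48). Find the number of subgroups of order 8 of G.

3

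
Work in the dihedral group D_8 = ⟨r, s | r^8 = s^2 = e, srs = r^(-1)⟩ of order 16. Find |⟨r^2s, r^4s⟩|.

|⟨r^2s⟩| = 2 and |⟨r^4s⟩| = 2, so |H| is a multiple of lcm(2, 2) = 2 and divides |G| = 16.
Closing under the operation: H = {e, r^2, r^4, r^6, s, r^2s, r^4s, r^6s}, so |H| = 8.

8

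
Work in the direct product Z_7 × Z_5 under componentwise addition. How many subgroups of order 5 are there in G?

1

|G| = 35 and 5 | 35, so subgroups of order 5 are possible by Lagrange.
The subgroups of order 5 are: {(0,0), (0,1), (0,2), (0,3), (0,4)}.
So G has 1 subgroup of order 5.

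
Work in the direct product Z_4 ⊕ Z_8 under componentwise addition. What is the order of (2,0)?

The order of (2,0) in Z_4 × Z_8 is lcm(ord(2) in Z_4, ord(0) in Z_8).
ord(2) = 2 and ord(0) = 1, so |⟨(2,0)⟩| = lcm(2, 1) = 2.

2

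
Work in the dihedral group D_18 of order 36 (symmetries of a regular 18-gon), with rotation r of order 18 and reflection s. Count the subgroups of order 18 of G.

|G| = 36 and 18 | 36, so subgroups of order 18 are possible by Lagrange.
The subgroups of order 18 are: {e, r, r^2, r^3, r^4, r^5, r^6, r^7, r^8, r^9, r^10, r^11, r^12, r^13, r^14, r^15, r^16, r^17}; {e, r^2, r^4, r^6, r^8, r^10, r^12, r^14, r^16, s, r^2s, r^4s, r^6s, r^8s, r^10s, r^12s, r^14s, r^16s}; {e, r^2, r^4, r^6, r^8, r^10, r^12, r^14, r^16, rs, r^3s, r^5s, r^7s, r^9s, r^11s, r^13s, r^15s, r^17s}.
So G has 3 subgroups of order 18.

3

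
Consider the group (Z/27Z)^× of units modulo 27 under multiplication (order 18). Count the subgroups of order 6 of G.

1

|G| = 18 and 6 | 18, so subgroups of order 6 are possible by Lagrange.
The subgroups of order 6 are: {1, 8, 10, 17, 19, 26}.
So G has 1 subgroup of order 6.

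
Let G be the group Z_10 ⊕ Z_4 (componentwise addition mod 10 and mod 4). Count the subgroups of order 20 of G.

|G| = 40 and 20 | 40, so subgroups of order 20 are possible by Lagrange.
The subgroups of order 20 are: {(0,0), (0,1), (0,2), (0,3), (2,0), (2,1), (2,2), (2,3), (4,0), (4,1), (4,2), (4,3), (6,0), (6,1), (6,2), (6,3), (8,0), (8,1), (8,2), (8,3)}; {(0,0), (0,2), (1,0), (1,2), (2,0), (2,2), (3,0), (3,2), (4,0), (4,2), (5,0), (5,2), (6,0), (6,2), (7,0), (7,2), (8,0), (8,2), (9,0), (9,2)}; {(0,0), (0,2), (1,1), (1,3), (2,0), (2,2), (3,1), (3,3), (4,0), (4,2), (5,1), (5,3), (6,0), (6,2), (7,1), (7,3), (8,0), (8,2), (9,1), (9,3)}.
So G has 3 subgroups of order 20.

3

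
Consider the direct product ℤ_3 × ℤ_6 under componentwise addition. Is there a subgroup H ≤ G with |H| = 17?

No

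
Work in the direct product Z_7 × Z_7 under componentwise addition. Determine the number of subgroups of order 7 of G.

8

|G| = 49 and 7 | 49, so subgroups of order 7 are possible by Lagrange.
The subgroups of order 7 are: {(0,0), (0,1), (0,2), (0,3), (0,4), (0,5), (0,6)}; {(0,0), (1,0), (2,0), (3,0), (4,0), (5,0), (6,0)}; {(0,0), (1,1), (2,2), (3,3), (4,4), (5,5), (6,6)}; {(0,0), (1,2), (2,4), (3,6), (4,1), (5,3), (6,5)}; … (8 in all).
So G has 8 subgroups of order 7.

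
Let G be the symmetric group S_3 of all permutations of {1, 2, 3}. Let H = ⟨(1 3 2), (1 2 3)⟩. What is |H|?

3

|⟨(1 3 2)⟩| = 3 and |⟨(1 2 3)⟩| = 3, so |H| is a multiple of lcm(3, 3) = 3 and divides |G| = 6.
Closing under the operation: H = {e, (1 2 3), (1 3 2)}, so |H| = 3.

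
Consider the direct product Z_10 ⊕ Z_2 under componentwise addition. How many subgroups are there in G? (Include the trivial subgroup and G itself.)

|G| = 20, so by Lagrange every subgroup order divides 20. Divisors: 1, 2, 4, 5, 10, 20.
Subgroups by order — order 1: 1; order 2: 3; order 4: 1; order 5: 1; order 10: 3; order 20: 1.
Total: 1 + 3 + 1 + 1 + 3 + 1 = 10.

10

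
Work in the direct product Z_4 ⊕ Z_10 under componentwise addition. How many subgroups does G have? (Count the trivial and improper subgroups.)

16

|G| = 40, so by Lagrange every subgroup order divides 40. Divisors: 1, 2, 4, 5, 8, 10, 20, 40.
Subgroups by order — order 1: 1; order 2: 3; order 4: 3; order 5: 1; order 8: 1; order 10: 3; order 20: 3; order 40: 1.
Total: 1 + 3 + 3 + 1 + 1 + 3 + 3 + 1 = 16.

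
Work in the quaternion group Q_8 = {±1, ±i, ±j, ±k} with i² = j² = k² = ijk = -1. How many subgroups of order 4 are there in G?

3

|G| = 8 and 4 | 8, so subgroups of order 4 are possible by Lagrange.
The subgroups of order 4 are: {1, -1, i, -i}; {1, -1, j, -j}; {1, -1, k, -k}.
So G has 3 subgroups of order 4.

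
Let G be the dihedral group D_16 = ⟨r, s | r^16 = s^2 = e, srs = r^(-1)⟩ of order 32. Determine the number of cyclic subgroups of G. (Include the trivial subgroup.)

Each element a generates a cyclic subgroup ⟨a⟩; distinct elements may generate the same one (a cyclic group of order d has φ(d) generators).
Cyclic subgroups by order — order 1: 1; order 2: 17; order 4: 1; order 8: 1; order 16: 1.
Total: 21.

21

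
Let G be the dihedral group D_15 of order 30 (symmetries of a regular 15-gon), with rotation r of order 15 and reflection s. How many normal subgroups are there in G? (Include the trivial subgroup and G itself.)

G has 28 subgroups. Checking conjugation-invariance by order — order 1: 1/1 normal; order 2: 0/15 normal; order 3: 1/1 normal; order 5: 1/1 normal; order 6: 0/5 normal; order 10: 0/3 normal; order 15: 1/1 normal; order 30: 1/1 normal.
Total normal subgroups: 5.

5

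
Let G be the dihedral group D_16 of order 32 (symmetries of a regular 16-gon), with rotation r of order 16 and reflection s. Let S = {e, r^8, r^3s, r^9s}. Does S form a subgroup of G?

No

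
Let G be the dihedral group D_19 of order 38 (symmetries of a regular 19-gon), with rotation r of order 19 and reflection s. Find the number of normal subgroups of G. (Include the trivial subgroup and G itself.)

G has 22 subgroups. Checking conjugation-invariance by order — order 1: 1/1 normal; order 2: 0/19 normal; order 19: 1/1 normal; order 38: 1/1 normal.
Total normal subgroups: 3.

3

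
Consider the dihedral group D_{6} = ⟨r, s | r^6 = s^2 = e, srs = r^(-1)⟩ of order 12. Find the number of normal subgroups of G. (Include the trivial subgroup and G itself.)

G has 16 subgroups. Checking conjugation-invariance by order — order 1: 1/1 normal; order 2: 1/7 normal; order 3: 1/1 normal; order 4: 0/3 normal; order 6: 3/3 normal; order 12: 1/1 normal.
Total normal subgroups: 7.

7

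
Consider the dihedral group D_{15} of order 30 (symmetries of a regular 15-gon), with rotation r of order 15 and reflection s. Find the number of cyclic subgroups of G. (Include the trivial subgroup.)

19

A cyclic subgroup of order d is generated by each of its φ(d) elements of order d, so the cyclic subgroups of order d number (#elements of order d)/φ(d).
Cyclic subgroups by order — order 1: 1; order 2: 15; order 3: 1; order 5: 1; order 15: 1.
Total: 19.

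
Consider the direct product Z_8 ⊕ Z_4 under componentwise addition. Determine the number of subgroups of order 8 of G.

7

|G| = 32 and 8 | 32, so subgroups of order 8 are possible by Lagrange.
The subgroups of order 8 are: {(0,0), (0,1), (0,2), (0,3), (4,0), (4,1), (4,2), (4,3)}; {(0,0), (0,2), (2,0), (2,2), (4,0), (4,2), (6,0), (6,2)}; {(0,0), (0,2), (2,1), (2,3), (4,0), (4,2), (6,1), (6,3)}; {(0,0), (1,0), (2,0), (3,0), (4,0), (5,0), (6,0), (7,0)}; … (7 in all).
So G has 7 subgroups of order 8.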